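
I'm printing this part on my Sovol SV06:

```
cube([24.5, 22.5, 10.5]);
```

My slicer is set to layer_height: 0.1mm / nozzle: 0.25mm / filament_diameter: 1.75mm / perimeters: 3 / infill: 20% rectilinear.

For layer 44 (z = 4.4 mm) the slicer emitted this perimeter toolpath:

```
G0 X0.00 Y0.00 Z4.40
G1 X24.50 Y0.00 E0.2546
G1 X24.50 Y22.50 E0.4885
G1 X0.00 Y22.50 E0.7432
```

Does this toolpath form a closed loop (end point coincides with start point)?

Start point (G0): (0.00, 0.00). End point (last G1): the path does not return to the start — open.

no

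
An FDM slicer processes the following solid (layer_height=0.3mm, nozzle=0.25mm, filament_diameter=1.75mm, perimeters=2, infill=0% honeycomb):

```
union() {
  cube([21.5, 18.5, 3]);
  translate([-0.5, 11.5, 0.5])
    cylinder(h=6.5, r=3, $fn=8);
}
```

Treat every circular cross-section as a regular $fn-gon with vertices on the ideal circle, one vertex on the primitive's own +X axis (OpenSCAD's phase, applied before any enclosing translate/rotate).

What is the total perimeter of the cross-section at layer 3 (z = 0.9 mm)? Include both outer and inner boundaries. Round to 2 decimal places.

At z = 0.9 mm: the cube (footprint 21.5×18.5) is included at this height (perimeter 80.00 mm); the cylinder at (-0.5, 11.5): section is a regular 8-gon, circumradius r=3 (perimeter = 2·8·3.000·sin(180°/8) = 18.37 mm); Merging all regions: the regions partially overlap (shared area 9.83 mm²), so the edge portions inside another operand are dropped and the merged outline is re-measured after clipping — boundary = 84.68 mm. Overall, the cross-section is a single solid region. Total boundary length (outer) = 84.68 mm.

84.68 mm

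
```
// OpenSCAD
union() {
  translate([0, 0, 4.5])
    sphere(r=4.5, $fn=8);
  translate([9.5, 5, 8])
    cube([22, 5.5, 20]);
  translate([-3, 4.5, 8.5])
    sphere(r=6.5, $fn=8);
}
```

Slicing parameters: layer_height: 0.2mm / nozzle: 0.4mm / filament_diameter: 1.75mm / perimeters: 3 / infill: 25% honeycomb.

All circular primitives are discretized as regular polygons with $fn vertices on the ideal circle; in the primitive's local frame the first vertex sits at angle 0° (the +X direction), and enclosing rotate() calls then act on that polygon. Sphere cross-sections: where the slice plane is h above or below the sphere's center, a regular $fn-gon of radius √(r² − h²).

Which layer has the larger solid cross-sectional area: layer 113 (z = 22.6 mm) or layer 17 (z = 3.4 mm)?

layer 113 (z = 22.6 mm)

Layer 113 (z = 22.6): the sphere is absent (|z−center|=18.100 > r=4.5); the cube at (9.5, 5) is present — its section is the full 22×5.5 rectangle (area 121.00 mm²); the sphere at (-3, 4.5) is not intersected at this z (|z−center|=14.100 > r=6.5); Taking the union: only the 22×5.5 cube at (9.5, 5) is present, so the union is just that shape — area = 121.00 mm². So its area = 121.00 mm². Layer 17 (z = 3.4): the r=4.5 sphere contributes a regular 8-gon of circumradius √(4.5²−1.1²) = 4.363 (area = (8/2)·4.363²·sin(360°/8) = 53.85 mm²); the cube at (9.5, 5) is absent (z outside [8, 28]); the r=6.5 sphere at (-3, 4.5) slices to a regular 8-gon of circumradius 4.030 (√(r²−h²) with h=5.1 from center) (area = (8/2)·4.030²·sin(360°/8) = 45.93 mm²); Taking the union: the regions partially overlap — summed areas 99.79 mm² minus the doubly-counted overlap 10.31 mm² gives 89.48 mm² — area = 89.48 mm². So its area = 89.48 mm². Layer 113 is larger (121.00 vs 89.48 mm²).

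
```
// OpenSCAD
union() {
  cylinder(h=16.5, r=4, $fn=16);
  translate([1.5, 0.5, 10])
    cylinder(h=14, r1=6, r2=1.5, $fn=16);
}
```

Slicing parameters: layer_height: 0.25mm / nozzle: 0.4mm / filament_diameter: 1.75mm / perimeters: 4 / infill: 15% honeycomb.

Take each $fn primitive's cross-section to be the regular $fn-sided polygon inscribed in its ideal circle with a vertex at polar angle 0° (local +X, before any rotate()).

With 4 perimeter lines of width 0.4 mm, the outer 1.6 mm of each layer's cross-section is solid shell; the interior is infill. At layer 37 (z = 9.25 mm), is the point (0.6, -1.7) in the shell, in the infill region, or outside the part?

At z = 9.25 mm: the r=4 cylinder contributes a regular 16-gon of circumradius 4; the cone at (1.5, 0.5) is absent (z outside [10, 24]); Merging all regions: only the r=4 cylinder is present, so the union is just that shape — 1 connected region. Overall, the cross-section is a single solid region. The nearest boundary edge runs (-0.00, -4.00)→(1.53, -3.70); distance from the point to it = 2.14 mm. The point is inside the cross-section and 2.14 mm from the nearest boundary — more than the 1.6 mm shell width (4 × 0.4), so it's in the infill interior.

infill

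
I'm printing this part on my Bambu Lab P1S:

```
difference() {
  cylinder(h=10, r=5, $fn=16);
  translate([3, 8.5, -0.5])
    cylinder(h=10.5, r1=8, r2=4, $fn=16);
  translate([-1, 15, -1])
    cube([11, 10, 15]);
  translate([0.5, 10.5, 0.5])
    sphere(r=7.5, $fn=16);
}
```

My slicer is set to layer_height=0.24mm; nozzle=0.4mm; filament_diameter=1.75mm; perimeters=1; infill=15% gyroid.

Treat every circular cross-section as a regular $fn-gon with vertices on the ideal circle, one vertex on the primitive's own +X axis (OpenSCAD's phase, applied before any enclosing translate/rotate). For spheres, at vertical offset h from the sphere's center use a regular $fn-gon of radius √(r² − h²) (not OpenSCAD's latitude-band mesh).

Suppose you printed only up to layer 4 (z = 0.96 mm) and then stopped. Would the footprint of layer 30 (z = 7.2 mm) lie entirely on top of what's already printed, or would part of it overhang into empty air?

Compare the two slices. At z = 0.96: the cylinder: section is a regular 16-gon, circumradius r=5 (area = (16/2)·5.000²·sin(360°/16) = 76.54 mm²); the cone at (3, 8.5): at t=0.139 of its height the radius interpolates to r₁+(r₂−r₁)t = 7.444, giving a regular 16-gon of that circumradius (area = (16/2)·7.444²·sin(360°/16) = 169.64 mm²); the cube at (-1, 15) (footprint 11×10) is included at this height (area 110.00 mm²); the sphere at (0.5, 10.5): section is a regular 16-gon, circumradius = √(r²−h²) = √(7.5²−0.46²) = 7.486 (area = (16/2)·7.486²·sin(360°/16) = 171.56 mm²); Taking the first minus the rest: starting from the r=5 cylinder (76.54 mm²), the cone at (3, 8.5) partially overlaps it — only the 18.23 mm² overlap (of its 169.64 mm²) is removed, clipping the outline; the 11×10 cube at (-1, 15) misses the remaining region (no effect); the r=7.5 sphere at (0.5, 10.5) partially overlaps it — only the 0.02 mm² overlap (of its 171.56 mm²) is removed, clipping the outline — area = 58.28 mm². At z = 7.2: the r=5 cylinder contributes a regular 16-gon of circumradius 5 (area = (16/2)·5.000²·sin(360°/16) = 76.54 mm²); the cone at (3, 8.5): at t=0.733 of its height the radius interpolates to r₁+(r₂−r₁)t = 5.067, giving a regular 16-gon of that circumradius (area = (16/2)·5.067²·sin(360°/16) = 78.59 mm²); the cube at (-1, 15) is present — its section is the full 11×10 rectangle (area 110.00 mm²); the r=7.5 sphere at (0.5, 10.5) contributes a regular 16-gon of circumradius √(7.5²−6.7²) = 3.370 (area = (16/2)·3.370²·sin(360°/16) = 34.78 mm²); Subtracting the remaining from the first: starting from the r=5 cylinder (76.54 mm²), the cone at (3, 8.5) partially overlaps it — only the 2.62 mm² overlap (of its 78.59 mm²) is removed, clipping the outline; the 11×10 cube at (-1, 15) misses the remaining region (no effect); the r=7.5 sphere at (0.5, 10.5) misses the remaining region (no effect) — area = 73.92 mm². Checking containment: at z = 7.2 the cross-section extends beyond the z = 0.96 cross-section by about 15.63 mm².

part overhangs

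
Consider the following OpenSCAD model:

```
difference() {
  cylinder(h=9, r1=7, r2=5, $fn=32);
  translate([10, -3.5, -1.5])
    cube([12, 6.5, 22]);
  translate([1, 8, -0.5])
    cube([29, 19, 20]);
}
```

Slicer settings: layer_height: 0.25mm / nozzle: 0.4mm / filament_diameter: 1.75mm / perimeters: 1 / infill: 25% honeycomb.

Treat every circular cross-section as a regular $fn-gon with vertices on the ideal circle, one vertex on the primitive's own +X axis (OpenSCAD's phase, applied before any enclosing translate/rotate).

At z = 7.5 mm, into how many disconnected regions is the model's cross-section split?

At z = 7.5 mm: the cone: at t=0.833 of its height the radius interpolates to r₁+(r₂−r₁)t = 5.333, giving a regular 32-gon of that circumradius; the cube at (10, -3.5) is present — its section is the full 12×6.5 rectangle; the cube at (1, 8) (footprint 29×19) is included at this height; After the difference (first − rest): starting from the cone, the 12×6.5 cube at (10, -3.5) misses the remaining region (no effect); the 29×19 cube at (1, 8) misses the remaining region (no effect) — 1 connected region. The result has 1 disconnected region.

1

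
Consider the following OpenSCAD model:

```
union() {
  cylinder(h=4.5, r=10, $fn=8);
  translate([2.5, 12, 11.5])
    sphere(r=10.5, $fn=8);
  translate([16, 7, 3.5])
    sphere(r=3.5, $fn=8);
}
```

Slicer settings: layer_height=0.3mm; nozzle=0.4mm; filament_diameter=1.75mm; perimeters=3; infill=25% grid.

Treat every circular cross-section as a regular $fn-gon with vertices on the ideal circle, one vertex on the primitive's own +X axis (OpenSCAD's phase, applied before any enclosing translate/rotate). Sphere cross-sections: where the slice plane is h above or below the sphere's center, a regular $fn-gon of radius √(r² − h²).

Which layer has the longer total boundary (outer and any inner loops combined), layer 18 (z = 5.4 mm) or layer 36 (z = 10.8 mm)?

Layer 18 (z = 5.4): the cylinder is not intersected at this z (z outside [0, 4.5]); the r=10.5 sphere at (2.5, 12) contributes a regular 8-gon of circumradius √(10.5²−6.1²) = 8.546 (perimeter = 2·8·8.546·sin(180°/8) = 52.33 mm); the r=3.5 sphere at (16, 7) slices to a regular 8-gon of circumradius 2.939 (√(r²−h²) with h=1.9 from center) (perimeter = 2·8·2.939·sin(180°/8) = 18.00 mm); Merging all regions: the 2 present regions are separate (no shared area or edge), so areas and boundary lengths simply add and each stays a separate island — boundary = 70.33 mm. So its perimeter = 70.33 mm. Layer 36 (z = 10.8): the cylinder does not reach this height (z outside [0, 4.5]); the sphere at (2.5, 12): section is a regular 8-gon, circumradius = √(r²−h²) = √(10.5²−0.7²) = 10.477 (perimeter = 2·8·10.477·sin(180°/8) = 64.15 mm); the sphere at (16, 7) does not reach this height (|z−center|=7.300 > r=3.5); Merging all regions: only the r=10.5 sphere at (2.5, 12) is present, so the union is just that shape — boundary = 64.15 mm. So its perimeter = 64.15 mm. Layer 18 is larger (70.33 vs 64.15 mm).

layer 18 (z = 5.4 mm)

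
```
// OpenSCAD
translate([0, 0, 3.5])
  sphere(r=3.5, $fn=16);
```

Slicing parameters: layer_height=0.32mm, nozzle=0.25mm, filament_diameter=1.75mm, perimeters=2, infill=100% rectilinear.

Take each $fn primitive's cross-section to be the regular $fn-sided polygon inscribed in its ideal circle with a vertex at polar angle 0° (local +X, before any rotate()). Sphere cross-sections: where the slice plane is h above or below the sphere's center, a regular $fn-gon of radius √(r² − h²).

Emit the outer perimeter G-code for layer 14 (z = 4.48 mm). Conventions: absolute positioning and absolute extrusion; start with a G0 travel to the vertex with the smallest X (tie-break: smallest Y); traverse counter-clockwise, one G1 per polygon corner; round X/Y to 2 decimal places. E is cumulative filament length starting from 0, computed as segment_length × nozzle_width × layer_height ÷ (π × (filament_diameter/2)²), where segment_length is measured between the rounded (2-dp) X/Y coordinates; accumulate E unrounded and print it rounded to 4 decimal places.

At z = 4.48 mm: the r=3.5 sphere contributes a regular 16-gon of circumradius √(3.5²−0.98²) = 3.360. The outline is a single polygon with 16 vertices. Extrusion per mm of travel: 0.25 × 0.32 / (π × 0.875²) = 0.033260. Accumulating E over each segment gives final E = 0.6977.

G0 X-3.36 Y0.00 Z4.48
G1 X-3.10 Y-1.29 E0.0438
G1 X-2.38 Y-2.38 E0.0872
G1 X-1.29 Y-3.10 E0.1307
G1 X0.00 Y-3.36 E0.1744
G1 X1.29 Y-3.10 E0.2182
G1 X2.38 Y-2.38 E0.2617
G1 X3.10 Y-1.29 E0.3051
G1 X3.36 Y0.00 E0.3489
G1 X3.10 Y1.29 E0.3926
G1 X2.38 Y2.38 E0.4361
G1 X1.29 Y3.10 E0.4795
G1 X0.00 Y3.36 E0.5233
G1 X-1.29 Y3.10 E0.5671
G1 X-2.38 Y2.38 E0.6105
G1 X-3.10 Y1.29 E0.6540
G1 X-3.36 Y0.00 E0.6977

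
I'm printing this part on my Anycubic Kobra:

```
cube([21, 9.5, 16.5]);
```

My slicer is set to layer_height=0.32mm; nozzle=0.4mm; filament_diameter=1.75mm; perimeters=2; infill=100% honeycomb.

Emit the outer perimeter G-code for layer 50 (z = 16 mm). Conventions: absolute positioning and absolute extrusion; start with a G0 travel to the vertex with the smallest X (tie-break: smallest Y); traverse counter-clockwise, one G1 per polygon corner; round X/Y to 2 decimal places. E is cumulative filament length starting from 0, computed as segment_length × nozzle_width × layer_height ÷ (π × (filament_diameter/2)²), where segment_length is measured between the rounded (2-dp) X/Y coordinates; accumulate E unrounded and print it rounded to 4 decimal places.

At z = 16 mm: the 21×9.5 cube contributes its full rectangle. The outline is a single polygon with 4 vertices. Extrusion per mm of travel: 0.4 × 0.32 / (π × 0.875²) = 0.053216. Accumulating E over each segment gives final E = 3.2462.

G0 X0.00 Y0.00 Z16.00
G1 X21.00 Y0.00 E1.1175
G1 X21.00 Y9.50 E1.6231
G1 X0.00 Y9.50 E2.7406
G1 X0.00 Y0.00 E3.2462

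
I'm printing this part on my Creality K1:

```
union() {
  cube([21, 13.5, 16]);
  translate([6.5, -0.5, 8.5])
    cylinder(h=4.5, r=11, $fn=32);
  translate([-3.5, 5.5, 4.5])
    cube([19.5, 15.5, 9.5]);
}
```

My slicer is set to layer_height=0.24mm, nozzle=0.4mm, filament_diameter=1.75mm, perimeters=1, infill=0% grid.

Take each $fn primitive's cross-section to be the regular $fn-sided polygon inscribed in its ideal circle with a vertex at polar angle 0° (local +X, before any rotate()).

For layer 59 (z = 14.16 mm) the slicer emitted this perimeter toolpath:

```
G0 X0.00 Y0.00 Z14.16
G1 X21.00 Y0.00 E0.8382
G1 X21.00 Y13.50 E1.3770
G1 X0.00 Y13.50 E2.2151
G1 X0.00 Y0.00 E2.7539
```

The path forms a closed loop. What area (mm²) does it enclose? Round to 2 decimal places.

283.50 mm²

Apply the shoelace formula to the sequence of (X, Y) vertices; enclosed area = 283.50 mm².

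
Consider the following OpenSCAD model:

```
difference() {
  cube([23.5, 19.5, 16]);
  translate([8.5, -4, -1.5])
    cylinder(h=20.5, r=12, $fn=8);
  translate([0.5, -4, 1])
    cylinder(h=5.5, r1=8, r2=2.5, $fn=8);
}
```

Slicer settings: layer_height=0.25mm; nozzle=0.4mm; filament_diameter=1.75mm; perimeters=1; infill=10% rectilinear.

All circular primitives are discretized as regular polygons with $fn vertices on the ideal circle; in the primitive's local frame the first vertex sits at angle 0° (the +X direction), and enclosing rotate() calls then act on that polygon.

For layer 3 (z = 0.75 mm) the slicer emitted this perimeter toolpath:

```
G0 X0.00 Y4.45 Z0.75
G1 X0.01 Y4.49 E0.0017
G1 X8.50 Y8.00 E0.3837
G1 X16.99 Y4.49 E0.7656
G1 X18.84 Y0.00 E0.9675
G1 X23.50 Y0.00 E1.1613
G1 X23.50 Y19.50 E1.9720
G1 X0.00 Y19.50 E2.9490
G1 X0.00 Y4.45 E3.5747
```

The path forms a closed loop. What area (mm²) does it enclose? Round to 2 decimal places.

348.01 mm²

Apply the shoelace formula to the sequence of (X, Y) vertices; enclosed area = 348.01 mm².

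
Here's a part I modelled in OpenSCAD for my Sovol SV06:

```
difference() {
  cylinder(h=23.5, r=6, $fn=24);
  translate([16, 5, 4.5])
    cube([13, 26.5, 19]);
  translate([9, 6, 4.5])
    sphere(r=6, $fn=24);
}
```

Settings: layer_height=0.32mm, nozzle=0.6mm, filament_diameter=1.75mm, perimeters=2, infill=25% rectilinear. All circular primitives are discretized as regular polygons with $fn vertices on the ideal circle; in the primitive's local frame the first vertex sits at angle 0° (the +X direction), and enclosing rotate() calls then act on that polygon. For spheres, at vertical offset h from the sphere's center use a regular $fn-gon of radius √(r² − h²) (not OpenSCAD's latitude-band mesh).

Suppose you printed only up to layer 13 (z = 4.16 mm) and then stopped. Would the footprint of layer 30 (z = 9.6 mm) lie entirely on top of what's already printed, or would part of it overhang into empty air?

Compare the two slices. At z = 4.16: the r=6 cylinder contributes a regular 24-gon of circumradius 6 (area = (24/2)·6.000²·sin(360°/24) = 111.81 mm²); the cube at (16, 5) does not reach this height (z outside [4.5, 23.5]); the r=6 sphere at (9, 6) contributes a regular 24-gon of circumradius √(6²−0.34²) = 5.990 (area = (24/2)·5.990²·sin(360°/24) = 111.45 mm²); After the difference (first − rest): starting from the r=6 cylinder (111.81 mm²), the r=6 sphere at (9, 6) partially overlaps it — only the 3.73 mm² overlap (of its 111.45 mm²) is removed, clipping the outline — area = 108.08 mm². At z = 9.6: the r=6 cylinder gives a regular 24-gon of circumradius 6 (constant along its height) (area = (24/2)·6.000²·sin(360°/24) = 111.81 mm²); the cube at (16, 5) (footprint 13×26.5) is included at this height (area 344.50 mm²); the r=6 sphere at (9, 6) slices to a regular 24-gon of circumradius 3.161 (√(r²−h²) with h=5.1 from center) (area = (24/2)·3.161²·sin(360°/24) = 31.03 mm²); After the difference (first − rest): starting from the r=6 cylinder (111.81 mm²), the 13×26.5 cube at (16, 5) misses the remaining region (no effect); the r=6 sphere at (9, 6) misses the remaining region (no effect) — area = 111.81 mm². Checking containment: at z = 9.6 the cross-section extends beyond the z = 4.16 cross-section by about 3.73 mm².

part overhangs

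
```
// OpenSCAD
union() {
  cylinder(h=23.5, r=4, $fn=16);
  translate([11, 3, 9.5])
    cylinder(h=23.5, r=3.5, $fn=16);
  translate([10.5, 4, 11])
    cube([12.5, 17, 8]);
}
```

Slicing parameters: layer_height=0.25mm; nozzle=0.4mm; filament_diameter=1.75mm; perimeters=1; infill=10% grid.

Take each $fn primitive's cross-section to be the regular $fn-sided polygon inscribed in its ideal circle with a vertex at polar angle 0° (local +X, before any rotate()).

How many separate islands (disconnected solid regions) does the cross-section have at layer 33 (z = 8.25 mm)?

At z = 8.25 mm: the r=4 cylinder gives a regular 16-gon of circumradius 4 (constant along its height); the cylinder at (11, 3) does not reach this height (z outside [9.5, 33]); the cube at (10.5, 4) does not reach this height (z outside [11, 19]); Merging all regions: only the r=4 cylinder is present, so the union is just that shape — 1 connected region. Overall, the cross-section is a single solid region. Island count = 1.

1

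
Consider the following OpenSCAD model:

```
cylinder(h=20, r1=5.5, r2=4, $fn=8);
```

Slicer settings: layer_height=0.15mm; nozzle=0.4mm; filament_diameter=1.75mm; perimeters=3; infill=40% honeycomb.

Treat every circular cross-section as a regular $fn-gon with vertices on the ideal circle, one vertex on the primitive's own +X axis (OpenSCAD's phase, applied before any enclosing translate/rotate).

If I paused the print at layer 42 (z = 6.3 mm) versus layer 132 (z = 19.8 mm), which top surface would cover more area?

layer 42 (z = 6.3 mm)

Layer 42 (z = 6.3): the cone (r1=5.5→r2=4) has section circumradius 5.027 here — a regular 8-gon (area = (8/2)·5.027²·sin(360°/8) = 71.49 mm²). So its area = 71.49 mm². Layer 132 (z = 19.8): the cone (r1=5.5→r2=4) has section circumradius 4.015 here — a regular 8-gon (area = (8/2)·4.015²·sin(360°/8) = 45.59 mm²). So its area = 45.59 mm². Layer 42 is larger (71.49 vs 45.59 mm²).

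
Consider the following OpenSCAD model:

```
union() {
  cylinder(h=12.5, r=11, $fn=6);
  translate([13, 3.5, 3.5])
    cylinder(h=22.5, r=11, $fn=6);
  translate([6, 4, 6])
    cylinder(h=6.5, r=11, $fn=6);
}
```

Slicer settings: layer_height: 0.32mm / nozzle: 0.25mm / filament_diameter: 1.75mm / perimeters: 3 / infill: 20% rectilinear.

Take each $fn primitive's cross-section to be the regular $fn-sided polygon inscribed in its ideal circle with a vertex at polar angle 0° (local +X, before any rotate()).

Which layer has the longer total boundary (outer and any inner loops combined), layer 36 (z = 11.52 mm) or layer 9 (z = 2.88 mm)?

layer 36 (z = 11.52 mm)

Layer 36 (z = 11.52): the r=11 cylinder gives a regular 6-gon of circumradius 11 (constant along its height) (perimeter = 2·6·11.000·sin(180°/6) = 66.00 mm); the r=11 cylinder at (13, 3.5) gives a regular 6-gon of circumradius 11 (constant along its height) (perimeter = 2·6·11.000·sin(180°/6) = 66.00 mm); the r=11 cylinder at (6, 4) contributes a regular 6-gon of circumradius 11 (perimeter = 2·6·11.000·sin(180°/6) = 66.00 mm); Combining (union): the regions partially overlap (shared area 349.82 mm²), so the edge portions inside another operand are dropped and the merged outline is re-measured after clipping — boundary = 96.62 mm. So its perimeter = 96.62 mm. Layer 9 (z = 2.88): the cylinder: section is a regular 6-gon, circumradius r=11 (perimeter = 2·6·11.000·sin(180°/6) = 66.00 mm); the cylinder at (13, 3.5) is not intersected at this z (z outside [3.5, 26]); the cylinder at (6, 4) is absent (z outside [6, 12.5]); Merging all regions: only the r=11 cylinder is present, so the union is just that shape — boundary = 66.00 mm. So its perimeter = 66.00 mm. Layer 36 is larger (96.62 vs 66.00 mm).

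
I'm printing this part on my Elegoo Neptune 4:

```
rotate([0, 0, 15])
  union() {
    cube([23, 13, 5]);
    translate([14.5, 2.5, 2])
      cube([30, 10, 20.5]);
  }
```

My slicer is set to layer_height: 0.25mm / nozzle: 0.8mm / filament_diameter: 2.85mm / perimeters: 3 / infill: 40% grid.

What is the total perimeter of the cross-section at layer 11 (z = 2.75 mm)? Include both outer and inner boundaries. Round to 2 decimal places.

At z = 2.75 mm: the cube (footprint 23×13) is included at this height (perimeter 72.00 mm); the cube at (14.5, 2.5) is present — its section is the full 30×10 rectangle (perimeter 80.00 mm); Merging all regions: the regions partially overlap (shared area 85.00 mm²), so the edge portions inside another operand are dropped and the merged outline is re-measured after clipping — boundary = 115.00 mm; (whole slice rotated 15° about Z — lengths, areas and connectivity unchanged). Overall, the cross-section is a single solid region. Total boundary length (outer) = 115.00 mm.

115.00 mm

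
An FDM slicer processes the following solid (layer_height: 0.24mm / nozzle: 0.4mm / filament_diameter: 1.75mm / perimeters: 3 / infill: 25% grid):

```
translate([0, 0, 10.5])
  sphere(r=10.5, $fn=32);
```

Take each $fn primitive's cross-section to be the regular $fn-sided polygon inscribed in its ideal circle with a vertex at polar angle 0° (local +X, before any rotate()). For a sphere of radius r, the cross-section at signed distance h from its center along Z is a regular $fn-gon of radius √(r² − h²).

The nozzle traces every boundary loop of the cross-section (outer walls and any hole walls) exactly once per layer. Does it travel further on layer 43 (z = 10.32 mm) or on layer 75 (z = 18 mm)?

layer 43 (z = 10.32 mm)

Layer 43 (z = 10.32): the sphere: section is a regular 32-gon, circumradius = √(r²−h²) = √(10.5²−0.18²) = 10.498 (perimeter = 2·32·10.498·sin(180°/32) = 65.86 mm). So its perimeter = 65.86 mm. Layer 75 (z = 18): the r=10.5 sphere contributes a regular 32-gon of circumradius √(10.5²−7.5²) = 7.348 (perimeter = 2·32·7.348·sin(180°/32) = 46.10 mm). So its perimeter = 46.10 mm. Layer 43 is larger (65.86 vs 46.10 mm).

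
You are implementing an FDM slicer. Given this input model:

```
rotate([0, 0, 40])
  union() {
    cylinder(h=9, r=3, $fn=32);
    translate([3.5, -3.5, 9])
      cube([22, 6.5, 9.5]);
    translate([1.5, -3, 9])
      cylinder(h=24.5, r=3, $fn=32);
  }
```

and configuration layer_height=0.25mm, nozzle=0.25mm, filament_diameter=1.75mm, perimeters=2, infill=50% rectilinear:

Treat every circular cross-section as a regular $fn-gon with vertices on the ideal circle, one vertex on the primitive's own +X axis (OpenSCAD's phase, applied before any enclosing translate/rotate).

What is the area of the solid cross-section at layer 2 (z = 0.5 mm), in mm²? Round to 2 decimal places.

At z = 0.5 mm: the r=3 cylinder contributes a regular 32-gon of circumradius 3 (area = (32/2)·3.000²·sin(360°/32) = 28.09 mm²); the cube at (3.5, -3.5) is absent (z outside [9, 18.5]); the cylinder at (1.5, -3) does not reach this height (z outside [9, 33.5]); Merging all regions: only the r=3 cylinder is present, so the union is just that shape — area = 28.09 mm²; (rotated 40° about Z; rotation is an isometry so areas/perimeters/island counts are preserved). Overall, the cross-section is a single solid region. Net area = 28.09 mm².

28.09 mm²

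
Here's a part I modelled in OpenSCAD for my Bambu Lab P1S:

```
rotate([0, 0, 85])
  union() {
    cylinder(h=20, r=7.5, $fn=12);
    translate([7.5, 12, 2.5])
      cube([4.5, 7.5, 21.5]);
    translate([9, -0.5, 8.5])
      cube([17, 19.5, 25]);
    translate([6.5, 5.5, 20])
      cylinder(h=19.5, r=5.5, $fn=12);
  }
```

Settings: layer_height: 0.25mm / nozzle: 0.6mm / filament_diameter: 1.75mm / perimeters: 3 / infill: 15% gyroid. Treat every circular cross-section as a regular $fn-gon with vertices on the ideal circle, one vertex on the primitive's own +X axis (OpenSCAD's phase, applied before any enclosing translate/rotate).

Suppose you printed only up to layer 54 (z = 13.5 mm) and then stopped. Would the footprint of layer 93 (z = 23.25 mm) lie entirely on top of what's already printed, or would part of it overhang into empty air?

Compare the two slices. At z = 13.5: the cylinder: section is a regular 12-gon, circumradius r=7.5 (area = (12/2)·7.500²·sin(360°/12) = 168.75 mm²); the 4.5×7.5 cube at (7.5, 12) contributes its full rectangle (area 33.75 mm²); the cube at (9, -0.5) (footprint 17×19.5) is included at this height (area 331.50 mm²); the cylinder at (6.5, 5.5) is not intersected at this z (z outside [20, 39.5]); Taking the union: the regions partially overlap — summed areas 534.00 mm² minus the doubly-counted overlap 21.00 mm² gives 513.00 mm² — area = 513.00 mm²; (rotated 85° about Z; rotation is an isometry so areas/perimeters/island counts are preserved). At z = 23.25: the cylinder does not reach this height (z outside [0, 20]); the cube at (7.5, 12) (footprint 4.5×7.5) is included at this height (area 33.75 mm²); the 17×19.5 cube at (9, -0.5) contributes its full rectangle (area 331.50 mm²); the r=5.5 cylinder at (6.5, 5.5) contributes a regular 12-gon of circumradius 5.5 (area = (12/2)·5.500²·sin(360°/12) = 90.75 mm²); Taking the union: the regions partially overlap — summed areas 456.00 mm² minus the doubly-counted overlap 40.55 mm² gives 415.45 mm² — area = 415.45 mm²; (whole slice rotated 85° about Z — lengths, areas and connectivity unchanged). Checking containment: at z = 23.25 the cross-section extends beyond the z = 13.5 cross-section by about 44.44 mm².

part overhangs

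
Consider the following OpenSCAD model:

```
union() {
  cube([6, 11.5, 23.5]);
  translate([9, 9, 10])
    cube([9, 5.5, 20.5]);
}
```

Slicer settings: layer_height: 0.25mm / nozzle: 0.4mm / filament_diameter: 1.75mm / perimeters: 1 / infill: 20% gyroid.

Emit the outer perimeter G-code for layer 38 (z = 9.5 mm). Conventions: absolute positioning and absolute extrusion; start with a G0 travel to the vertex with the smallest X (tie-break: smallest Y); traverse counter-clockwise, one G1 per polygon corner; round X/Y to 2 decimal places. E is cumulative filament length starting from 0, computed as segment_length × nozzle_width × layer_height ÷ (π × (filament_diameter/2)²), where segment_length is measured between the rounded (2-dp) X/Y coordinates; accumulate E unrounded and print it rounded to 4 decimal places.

G0 X0.00 Y0.00 Z9.50
G1 X6.00 Y0.00 E0.2495
G1 X6.00 Y11.50 E0.7276
G1 X0.00 Y11.50 E0.9770
G1 X0.00 Y0.00 E1.4551

At z = 9.5 mm: the 6×11.5 cube contributes its full rectangle; the cube at (9, 9) is not intersected at this z (z outside [10, 30.5]); Combining (union): only the 6×11.5 cube is present, so the union is just that shape — 1 connected region. The outline is a single polygon with 4 vertices. Extrusion per mm of travel: 0.4 × 0.25 / (π × 0.875²) = 0.041575. Accumulating E over each segment gives final E = 1.4551.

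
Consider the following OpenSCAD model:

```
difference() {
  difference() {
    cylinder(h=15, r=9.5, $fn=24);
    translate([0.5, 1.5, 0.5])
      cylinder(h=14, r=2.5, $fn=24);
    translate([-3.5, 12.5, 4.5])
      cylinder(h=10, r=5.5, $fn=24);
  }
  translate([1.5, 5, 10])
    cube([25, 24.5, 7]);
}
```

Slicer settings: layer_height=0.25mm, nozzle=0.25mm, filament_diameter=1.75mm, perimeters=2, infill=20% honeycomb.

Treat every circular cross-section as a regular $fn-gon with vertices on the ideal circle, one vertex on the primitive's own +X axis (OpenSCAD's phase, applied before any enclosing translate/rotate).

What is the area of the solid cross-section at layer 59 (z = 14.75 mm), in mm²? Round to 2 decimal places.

At z = 14.75 mm: the r=9.5 cylinder gives a regular 24-gon of circumradius 9.5 (constant along its height) (area = (24/2)·9.500²·sin(360°/24) = 280.30 mm²); the cylinder at (0.5, 1.5) is absent (z outside [0.5, 14.5]); the cylinder at (-3.5, 12.5) does not reach this height (z outside [4.5, 14.5]); Taking the first minus the rest: none of the subtracted shapes is present at this height, so the r=9.5 cylinder is unchanged — area = 280.30 mm²; the cube at (1.5, 5) (footprint 25×24.5) is included at this height (area 612.50 mm²); After the difference (first − rest): starting from the result so far (280.30 mm²), the 25×24.5 cube at (1.5, 5) partially overlaps it — only the 18.54 mm² overlap (of its 612.50 mm²) is removed, clipping the outline — area = 261.76 mm². Overall, the cross-section is a single solid region. Net area = 261.76 mm².

261.76 mm²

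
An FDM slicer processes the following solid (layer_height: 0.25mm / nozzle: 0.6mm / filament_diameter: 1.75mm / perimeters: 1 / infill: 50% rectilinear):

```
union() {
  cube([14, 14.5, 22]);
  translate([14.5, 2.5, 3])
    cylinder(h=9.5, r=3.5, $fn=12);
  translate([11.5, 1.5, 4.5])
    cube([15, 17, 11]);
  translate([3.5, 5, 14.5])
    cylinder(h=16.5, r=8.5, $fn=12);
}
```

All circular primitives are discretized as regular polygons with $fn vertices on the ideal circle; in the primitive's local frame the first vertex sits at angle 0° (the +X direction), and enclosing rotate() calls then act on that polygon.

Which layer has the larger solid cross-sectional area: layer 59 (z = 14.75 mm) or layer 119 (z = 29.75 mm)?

layer 59 (z = 14.75 mm)

Layer 59 (z = 14.75): the cube is present — its section is the full 14×14.5 rectangle (area 203.00 mm²); the cylinder at (14.5, 2.5) is absent (z outside [3, 12.5]); the cube at (11.5, 1.5) (footprint 15×17) is included at this height (area 255.00 mm²); the r=8.5 cylinder at (3.5, 5) gives a regular 12-gon of circumradius 8.5 (constant along its height) (area = (12/2)·8.500²·sin(360°/12) = 216.75 mm²); Combining (union): the regions partially overlap — summed areas 674.75 mm² minus the doubly-counted overlap 171.24 mm² gives 503.51 mm² — area = 503.51 mm². So its area = 503.51 mm². Layer 119 (z = 29.75): the cube is not intersected at this z (z outside [0, 22]); the cylinder at (14.5, 2.5) is absent (z outside [3, 12.5]); the cube at (11.5, 1.5) does not reach this height (z outside [4.5, 15.5]); the cylinder at (3.5, 5): section is a regular 12-gon, circumradius r=8.5 (area = (12/2)·8.500²·sin(360°/12) = 216.75 mm²); Taking the union: only the r=8.5 cylinder at (3.5, 5) is present, so the union is just that shape — area = 216.75 mm². So its area = 216.75 mm². Layer 59 is larger (503.51 vs 216.75 mm²).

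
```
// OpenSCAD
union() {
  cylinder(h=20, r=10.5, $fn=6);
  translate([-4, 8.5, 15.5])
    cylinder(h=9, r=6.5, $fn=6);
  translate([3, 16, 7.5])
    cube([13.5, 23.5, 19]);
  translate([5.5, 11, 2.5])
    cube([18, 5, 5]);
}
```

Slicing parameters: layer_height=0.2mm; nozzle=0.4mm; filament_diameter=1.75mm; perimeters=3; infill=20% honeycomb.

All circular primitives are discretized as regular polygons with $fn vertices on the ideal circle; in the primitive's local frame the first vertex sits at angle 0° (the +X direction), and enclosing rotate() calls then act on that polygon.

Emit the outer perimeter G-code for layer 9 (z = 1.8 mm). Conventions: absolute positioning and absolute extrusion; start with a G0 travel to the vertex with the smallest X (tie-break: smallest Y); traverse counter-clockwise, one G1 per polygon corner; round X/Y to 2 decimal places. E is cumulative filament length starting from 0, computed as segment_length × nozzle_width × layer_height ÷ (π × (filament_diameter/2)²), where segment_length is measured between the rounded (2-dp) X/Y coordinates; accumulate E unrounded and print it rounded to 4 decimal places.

G0 X-10.50 Y0.00 Z1.80
G1 X-5.25 Y-9.09 E0.3491
G1 X5.25 Y-9.09 E0.6984
G1 X10.50 Y0.00 E1.0475
G1 X5.25 Y9.09 E1.3966
G1 X-5.25 Y9.09 E1.7459
G1 X-10.50 Y0.00 E2.0950

At z = 1.8 mm: the cylinder: section is a regular 6-gon, circumradius r=10.5; the cylinder at (-4, 8.5) is absent (z outside [15.5, 24.5]); the cube at (3, 16) is not intersected at this z (z outside [7.5, 26.5]); the cube at (5.5, 11) does not reach this height (z outside [2.5, 7.5]); Merging all regions: only the r=10.5 cylinder is present, so the union is just that shape — 1 connected region. The outline is a single polygon with 6 vertices. Extrusion per mm of travel: 0.4 × 0.2 / (π × 0.875²) = 0.033260. Accumulating E over each segment gives final E = 2.0950.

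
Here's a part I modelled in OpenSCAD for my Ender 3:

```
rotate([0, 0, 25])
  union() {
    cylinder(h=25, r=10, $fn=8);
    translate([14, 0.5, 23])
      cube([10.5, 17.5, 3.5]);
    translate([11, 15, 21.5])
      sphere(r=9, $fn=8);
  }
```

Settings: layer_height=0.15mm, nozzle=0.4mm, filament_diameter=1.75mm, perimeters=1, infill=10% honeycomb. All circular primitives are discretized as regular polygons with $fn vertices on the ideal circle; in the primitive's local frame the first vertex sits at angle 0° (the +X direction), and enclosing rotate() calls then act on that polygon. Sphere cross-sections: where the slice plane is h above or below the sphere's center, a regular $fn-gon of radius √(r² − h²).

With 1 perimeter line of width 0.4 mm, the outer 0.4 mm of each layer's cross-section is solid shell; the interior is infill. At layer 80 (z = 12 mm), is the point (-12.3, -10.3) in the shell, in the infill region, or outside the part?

At z = 12 mm: the r=10 cylinder contributes a regular 8-gon of circumradius 10; the cube at (14, 0.5) does not reach this height (z outside [23, 26.5]); the sphere at (11, 15) does not reach this height (|z−center|=9.500 > r=9); Merging all regions: only the r=10 cylinder is present, so the union is just that shape — 1 connected region; (rotated 25° about Z; rotation is an isometry so areas/perimeters/island counts are preserved). Overall, the cross-section is a single solid region. Undo the 25° rotation: the query point maps to (-15.501, -4.137) in the un-rotated model frame. The nearest boundary edge runs (-10.00, 0.00)→(-7.07, -7.07); distance from the point to it = 6.66 mm. The point is not inside any of the regions above, so it lies outside the cross-section (6.66 mm from the nearest boundary).

outside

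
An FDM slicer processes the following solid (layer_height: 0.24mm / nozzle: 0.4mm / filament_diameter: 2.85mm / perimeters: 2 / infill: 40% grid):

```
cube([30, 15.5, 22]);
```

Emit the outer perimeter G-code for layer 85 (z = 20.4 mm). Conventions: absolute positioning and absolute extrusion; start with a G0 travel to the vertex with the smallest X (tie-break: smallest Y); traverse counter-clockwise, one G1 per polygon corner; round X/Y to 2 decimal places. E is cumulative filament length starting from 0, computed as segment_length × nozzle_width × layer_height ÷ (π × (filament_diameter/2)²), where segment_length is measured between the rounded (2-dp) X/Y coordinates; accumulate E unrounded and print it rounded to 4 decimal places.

At z = 20.4 mm: the 30×15.5 cube contributes its full rectangle. The outline is a single polygon with 4 vertices. Extrusion per mm of travel: 0.4 × 0.24 / (π × 1.425²) = 0.015048. Accumulating E over each segment gives final E = 1.3694.

G0 X0.00 Y0.00 Z20.40
G1 X30.00 Y0.00 E0.4515
G1 X30.00 Y15.50 E0.6847
G1 X0.00 Y15.50 E1.1362
G1 X0.00 Y0.00 E1.3694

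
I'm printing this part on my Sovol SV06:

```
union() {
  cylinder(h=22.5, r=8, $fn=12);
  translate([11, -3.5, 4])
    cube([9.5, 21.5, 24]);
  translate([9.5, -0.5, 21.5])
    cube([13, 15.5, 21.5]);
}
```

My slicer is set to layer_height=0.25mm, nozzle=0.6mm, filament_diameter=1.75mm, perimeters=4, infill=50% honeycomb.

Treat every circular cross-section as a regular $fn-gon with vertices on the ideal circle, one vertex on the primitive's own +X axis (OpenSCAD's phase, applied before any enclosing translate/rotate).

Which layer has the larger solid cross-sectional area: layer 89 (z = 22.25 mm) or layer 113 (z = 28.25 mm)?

Layer 89 (z = 22.25): the r=8 cylinder gives a regular 12-gon of circumradius 8 (constant along its height) (area = (12/2)·8.000²·sin(360°/12) = 192.00 mm²); the cube at (11, -3.5) (footprint 9.5×21.5) is included at this height (area 204.25 mm²); the cube at (9.5, -0.5) is present — its section is the full 13×15.5 rectangle (area 201.50 mm²); Merging all regions: the regions partially overlap — summed areas 597.75 mm² minus the doubly-counted overlap 147.25 mm² gives 450.50 mm² — area = 450.50 mm². So its area = 450.50 mm². Layer 113 (z = 28.25): the cylinder does not reach this height (z outside [0, 22.5]); the cube at (11, -3.5) is absent (z outside [4, 28]); the cube at (9.5, -0.5) is present — its section is the full 13×15.5 rectangle (area 201.50 mm²); Combining (union): only the 13×15.5 cube at (9.5, -0.5) is present, so the union is just that shape — area = 201.50 mm². So its area = 201.50 mm². Layer 89 is larger (450.50 vs 201.50 mm²).

layer 89 (z = 22.25 mm)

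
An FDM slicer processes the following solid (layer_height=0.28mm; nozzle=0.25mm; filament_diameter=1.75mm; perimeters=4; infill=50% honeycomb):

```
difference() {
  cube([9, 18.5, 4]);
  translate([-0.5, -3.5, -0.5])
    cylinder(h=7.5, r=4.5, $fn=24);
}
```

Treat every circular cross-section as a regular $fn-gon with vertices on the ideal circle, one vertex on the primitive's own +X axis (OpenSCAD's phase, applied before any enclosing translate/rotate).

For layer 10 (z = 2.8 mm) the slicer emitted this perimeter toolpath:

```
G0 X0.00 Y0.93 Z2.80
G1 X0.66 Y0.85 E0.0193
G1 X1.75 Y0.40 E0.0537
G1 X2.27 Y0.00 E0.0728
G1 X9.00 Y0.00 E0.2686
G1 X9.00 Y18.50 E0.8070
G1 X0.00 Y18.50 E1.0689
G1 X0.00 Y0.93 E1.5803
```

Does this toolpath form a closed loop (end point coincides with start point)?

Start point (G0): (0.00, 0.93). End point (last G1): the path returns to the start — closed.

yes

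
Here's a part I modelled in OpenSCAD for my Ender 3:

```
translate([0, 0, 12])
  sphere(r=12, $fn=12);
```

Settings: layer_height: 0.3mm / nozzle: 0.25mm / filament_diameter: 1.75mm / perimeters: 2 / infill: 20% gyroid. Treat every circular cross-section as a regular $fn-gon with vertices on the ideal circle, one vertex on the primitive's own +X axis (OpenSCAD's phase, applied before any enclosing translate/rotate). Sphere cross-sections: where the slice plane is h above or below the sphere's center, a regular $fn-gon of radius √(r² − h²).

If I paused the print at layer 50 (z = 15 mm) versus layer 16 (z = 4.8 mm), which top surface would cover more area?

layer 50 (z = 15 mm)

Layer 50 (z = 15): the r=12 sphere contributes a regular 12-gon of circumradius √(12²−3²) = 11.619 (area = (12/2)·11.619²·sin(360°/12) = 405.00 mm²). So its area = 405.00 mm². Layer 16 (z = 4.8): the r=12 sphere contributes a regular 12-gon of circumradius √(12²−7.2²) = 9.600 (area = (12/2)·9.600²·sin(360°/12) = 276.48 mm²). So its area = 276.48 mm². Layer 50 is larger (405.00 vs 276.48 mm²).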